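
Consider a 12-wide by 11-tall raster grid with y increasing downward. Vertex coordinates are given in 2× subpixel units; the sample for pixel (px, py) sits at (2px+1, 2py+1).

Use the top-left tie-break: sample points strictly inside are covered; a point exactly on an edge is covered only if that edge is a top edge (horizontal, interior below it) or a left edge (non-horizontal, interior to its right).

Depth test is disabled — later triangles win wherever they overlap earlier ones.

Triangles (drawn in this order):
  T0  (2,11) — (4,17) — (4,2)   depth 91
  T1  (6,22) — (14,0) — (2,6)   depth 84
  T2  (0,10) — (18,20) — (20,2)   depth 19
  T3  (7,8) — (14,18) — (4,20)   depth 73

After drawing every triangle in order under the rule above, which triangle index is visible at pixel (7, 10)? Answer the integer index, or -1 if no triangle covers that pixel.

T0:
  2·area = 30  (B↔C swapped to make it positive)
  edge (2, 11)→(4, 2): d=(2,-9) top-left  bias=+0
  edge (4, 2)→(4, 17): d=(0,15) right/bottom  bias=-1
  edge (4, 17)→(2, 11): d=(-2,-6) top-left  bias=+0
    (1,3)@(3, 7): e=[1,15,14] → █
    (2,3)@(5, 7): e=[19,-15,26] → ·
    (1,4)@(3, 9): e=[5,15,10] → █
    (2,4)@(5, 9): e=[23,-15,22] → ·
    (1,5)@(3, 11): e=[9,15,6] → █
    (2,5)@(5, 11): e=[27,-15,18] → ·
    (1,6)@(3, 13): e=[13,15,2] → █
    (2,6)@(5, 13): e=[31,-15,14] → ·
    (1,7)@(3, 15): e=[17,15,-2] → ·
  covered (4 px):
    · · · · · · · · · · · ·
    · · · · · · · · · · · ·
    · · · · · · · · · · · ·
    · █ · · · · · · · · · ·
    · █ · · · · · · · · · ·
    · █ · · · · · · · · · ·
    · █ · · · · · · · · · ·
    · · · · · · · · · · · ·
    · · · · · · · · · · · ·
    · · · · · · · · · · · ·
    · · · · · · · · · · · ·
T1:
  2·area = 216  (B↔C swapped to make it positive)
  edge (6, 22)→(2, 6): d=(-4,-16) top-left  bias=+0
  edge (2, 6)→(14, 0): d=(12,-6) top-left  bias=+0
  edge (14, 0)→(6, 22): d=(-8,22) right/bottom  bias=-1
    (6,0)@(13, 1): e=[196,6,14] → █
    (7,0)@(15, 1): e=[228,18,-30] → ·
    (4,1)@(9, 3): e=[124,6,86] → █
    (5,1)@(11, 3): e=[156,18,42] → █
    (6,1)@(13, 3): e=[188,30,-2] → ·
    (2,2)@(5, 5): e=[52,6,158] → █
    (3,2)@(7, 5): e=[84,18,114] → █
    (6,2)@(13, 5): e=[180,54,-18] → ·
    (1,3)@(3, 7): e=[12,18,186] → █
    (6,3)@(13, 7): e=[172,78,-34] → ·
    (1,4)@(3, 9): e=[4,42,170] → █
    (5,4)@(11, 9): e=[132,90,-6] → ·
  covered (27 px):
    · · · · · · █ · · · · ·
    · · · · █ █ · · · · · ·
    · · █ █ █ █ · · · · · ·
    · █ █ █ █ █ · · · · · ·
    · █ █ █ █ · · · · · · ·
    · · █ █ █ · · · · · · ·
    · · █ █ █ · · · · · · ·
    · · █ █ · · · · · · · ·
    · · █ █ · · · · · · · ·
    · · · █ · · · · · · · ·
    · · · · · · · · · · · ·
T2:
  2·area = 344  (B↔C swapped to make it positive)
  edge (0, 10)→(20, 2): d=(20,-8) top-left  bias=+0
  edge (20, 2)→(18, 20): d=(-2,18) right/bottom  bias=-1
  edge (18, 20)→(0, 10): d=(-18,-10) top-left  bias=+0
    (9,1)@(19, 3): e=[12,16,316] → █
    (10,1)@(21, 3): e=[28,-20,336] → ·
    (6,2)@(13, 5): e=[4,120,220] → █
    (7,2)@(15, 5): e=[20,84,240] → █
    (8,2)@(17, 5): e=[36,48,260] → █
    (10,2)@(21, 5): e=[68,-24,300] → ·
    (4,3)@(9, 7): e=[12,188,144] → █
    (5,3)@(11, 7): e=[28,152,164] → █
    (10,3)@(21, 7): e=[108,-28,264] → ·
    (1,4)@(3, 9): e=[4,292,48] → █
    (2,4)@(5, 9): e=[20,256,68] → █
    (3,4)@(7, 9): e=[36,220,88] → █
    (9,5)@(19, 11): e=[172,0,172] → ·  [on edge]
    (4,7)@(9, 15): e=[172,172,0] → █  [on edge]
  covered (43 px):
    · · · · · · · · · · · ·
    · · · · · · · · · █ · ·
    · · · · · · █ █ █ █ · ·
    · · · · █ █ █ █ █ █ · ·
    · █ █ █ █ █ █ █ █ █ · ·
    · █ █ █ █ █ █ █ █ · · ·
    · · · █ █ █ █ █ █ · · ·
    · · · · █ █ █ █ █ · · ·
    · · · · · · █ █ █ · · ·
    · · · · · · · · █ · · ·
    · · · · · · · · · · · ·
T3:
  2·area = 114
  edge (7, 8)→(14, 18): d=(7,10) right/bottom  bias=-1
  edge (14, 18)→(4, 20): d=(-10,2) right/bottom  bias=-1
  edge (4, 20)→(7, 8): d=(3,-12) top-left  bias=+0
    (3,4)@(7, 9): e=[7,104,3] → █
    (4,4)@(9, 9): e=[-13,100,27] → ·
    (3,5)@(7, 11): e=[21,84,9] → █
    (4,5)@(9, 11): e=[1,80,33] → █
    (5,5)@(11, 11): e=[-19,76,57] → ·
    (3,6)@(7, 13): e=[35,64,15] → █
    (5,6)@(11, 13): e=[-5,56,63] → ·
    (3,7)@(7, 15): e=[49,44,21] → █
    (5,7)@(11, 15): e=[9,36,69] → █
    (6,7)@(13, 15): e=[-11,32,93] → ·
    (2,8)@(5, 17): e=[83,28,3] → █
    (6,8)@(13, 17): e=[3,12,99] → █
    (9,8)@(19, 17): e=[-57,0,171] → ·  [on edge]
    (4,9)@(9, 19): e=[57,0,57] → ·  [on edge]
  covered (15 px):
    · · · · · · · · · · · ·
    · · · · · · · · · · · ·
    · · · · · · · · · · · ·
    · · · · · · · · · · · ·
    · · · █ · · · · · · · ·
    · · · █ █ · · · · · · ·
    · · · █ █ · · · · · · ·
    · · · █ █ █ · · · · · ·
    · · █ █ █ █ █ · · · · ·
    · · █ █ · · · · · · · ·
    · · · · · · · · · · · ·

Z-buffer (winner per pixel, '.' = empty):
  . . . . . . 1 . . . . .
  . . . . 1 1 . . . 2 . .
  . . 1 1 1 1 2 2 2 2 . .
  . 1 1 1 2 2 2 2 2 2 . .
  . 2 2 3 2 2 2 2 2 2 . .
  . 2 2 3 3 2 2 2 2 . . .
  . 0 1 3 3 2 2 2 2 . . .
  . . 1 3 3 3 2 2 2 . . .
  . . 3 3 3 3 3 2 2 . . .
  . . 3 3 . . . . 2 . . .
  . . . . . . . . . . . .

Final: -1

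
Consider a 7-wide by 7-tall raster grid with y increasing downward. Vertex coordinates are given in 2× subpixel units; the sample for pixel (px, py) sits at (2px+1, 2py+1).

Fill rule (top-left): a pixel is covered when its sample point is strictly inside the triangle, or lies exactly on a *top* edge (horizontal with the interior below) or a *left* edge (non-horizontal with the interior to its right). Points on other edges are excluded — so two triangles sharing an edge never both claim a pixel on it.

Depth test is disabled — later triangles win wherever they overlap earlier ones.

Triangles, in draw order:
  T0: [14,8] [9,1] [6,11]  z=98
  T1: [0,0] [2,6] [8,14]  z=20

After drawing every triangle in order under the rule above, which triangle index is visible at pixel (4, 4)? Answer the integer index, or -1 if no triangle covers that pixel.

T0:
  2·area = 71  (B↔C swapped to make it positive)
  edge (14, 8)→(6, 11): d=(-8,3) right/bottom  bias=-1
  edge (6, 11)→(9, 1): d=(3,-10) top-left  bias=+0
  edge (9, 1)→(14, 8): d=(5,7) right/bottom  bias=-1
    (4,0)@(9, 1): e=[71,0,0] → ·  [on edge]
    (4,1)@(9, 3): e=[55,6,10] → #
    (5,1)@(11, 3): e=[49,26,-4] → ·
    (4,2)@(9, 5): e=[39,12,20] → #
    (5,2)@(11, 5): e=[33,32,6] → #
    (6,2)@(13, 5): e=[27,52,-8] → ·
    (4,3)@(9, 7): e=[23,18,30] → #
    (6,3)@(13, 7): e=[11,58,2] → #
    (3,4)@(7, 9): e=[13,4,54] → #
    (6,4)@(13, 9): e=[-5,64,12] → ·
    (3,5)@(7, 11): e=[-3,10,64] → ·
    (4,5)@(9, 11): e=[-9,30,50] → ·
  covered (9 px):
    · · · · · · ·
    · · · · # · ·
    · · · · # # ·
    · · · · # # #
    · · · # # # ·
    · · · · · · ·
    · · · · · · ·
T1:
  2·area = 20  (B↔C swapped to make it positive)
  edge (0, 0)→(8, 14): d=(8,14) right/bottom  bias=-1
  edge (8, 14)→(2, 6): d=(-6,-8) top-left  bias=+0
  edge (2, 6)→(0, 0): d=(-2,-6) top-left  bias=+0
    (0,1)@(1, 3): e=[10,10,0] → #  [on edge]
    (1,1)@(3, 3): e=[-18,26,12] → ·
    (0,2)@(1, 5): e=[26,-2,-4] → ·
    (1,3)@(3, 7): e=[14,2,4] → #
    (2,3)@(5, 7): e=[-14,18,16] → ·
    (1,4)@(3, 9): e=[30,-10,0] → ·  [on edge]
    (2,4)@(5, 9): e=[2,6,12] → #
    (3,4)@(7, 9): e=[-26,22,24] → ·
    (2,5)@(5, 11): e=[18,-6,8] → ·
  covered (3 px):
    · · · · · · ·
    # · · · · · ·
    · · · · · · ·
    · # · · · · ·
    · · # · · · ·
    · · · · · · ·
    · · · · · · ·

Z-buffer (winner per pixel, '.' = empty):
  . . . . . . .
  1 . . . 0 . .
  . . . . 0 0 .
  . 1 . . 0 0 0
  . . 1 0 0 0 .
  . . . . . . .
  . . . . . . .

Final: 0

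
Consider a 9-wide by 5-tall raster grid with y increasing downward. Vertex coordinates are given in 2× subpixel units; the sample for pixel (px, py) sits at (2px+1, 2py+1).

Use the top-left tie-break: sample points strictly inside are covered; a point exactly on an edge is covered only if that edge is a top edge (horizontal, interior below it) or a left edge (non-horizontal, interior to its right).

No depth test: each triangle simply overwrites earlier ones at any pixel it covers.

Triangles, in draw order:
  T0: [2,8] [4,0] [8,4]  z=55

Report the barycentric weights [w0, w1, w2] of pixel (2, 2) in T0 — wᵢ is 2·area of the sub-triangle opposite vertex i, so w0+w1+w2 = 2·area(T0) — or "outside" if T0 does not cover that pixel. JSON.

T0:
  2·area = 40
  edge (2, 8)→(4, 0): d=(2,-8) top-left  bias=+0
  edge (4, 0)→(8, 4): d=(4,4) right/bottom  bias=-1
  edge (8, 4)→(2, 8): d=(-6,4) right/bottom  bias=-1
    (2,0)@(5, 1): e=[10,0,30] → ·  [on edge]
    (2,1)@(5, 3): e=[14,8,18] → #
    (3,1)@(7, 3): e=[30,0,10] → ·  [on edge]
    (1,2)@(3, 5): e=[2,24,14] → #
    (3,2)@(7, 5): e=[34,8,-2] → ·
    (4,2)@(9, 5): e=[50,0,-10] → ·  [on edge]
    (1,3)@(3, 7): e=[6,32,2] → #
    (2,3)@(5, 7): e=[22,24,-6] → ·
    (5,3)@(11, 7): e=[70,0,-30] → ·  [on edge]
    (1,4)@(3, 9): e=[10,40,-10] → ·
    (6,4)@(13, 9): e=[90,0,-50] → ·  [on edge]
  covered (4 px):
    · · · · · · · · ·
    · · # · · · · · ·
    · # # · · · · · ·
    · # · · · · · · ·
    · · · · · · · · ·

Final: [16,6,18]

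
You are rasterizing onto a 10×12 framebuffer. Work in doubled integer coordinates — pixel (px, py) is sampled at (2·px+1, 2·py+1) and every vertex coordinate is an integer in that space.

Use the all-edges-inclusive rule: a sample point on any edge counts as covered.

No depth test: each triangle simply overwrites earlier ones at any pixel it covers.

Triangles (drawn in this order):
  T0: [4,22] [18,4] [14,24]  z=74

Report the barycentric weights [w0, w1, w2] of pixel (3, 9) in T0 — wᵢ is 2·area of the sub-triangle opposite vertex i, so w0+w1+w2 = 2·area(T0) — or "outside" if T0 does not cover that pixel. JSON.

T0:
  2·area = 208
  edge (4, 22)→(18, 4): d=(14,-18) inclusive
  edge (18, 4)→(14, 24): d=(-4,20) inclusive
  edge (14, 24)→(4, 22): d=(-10,-2) inclusive
    (8,3)@(17, 7): e=[24,8,176] → █
    (9,3)@(19, 7): e=[60,-32,180] → ·
    (7,4)@(15, 9): e=[16,40,152] → █
    (8,4)@(17, 9): e=[52,0,156] → █  [on edge]
    (9,4)@(19, 9): e=[88,-40,160] → ·
    (6,5)@(13, 11): e=[8,72,128] → █
    (8,5)@(17, 11): e=[80,-8,136] → ·
    (5,6)@(11, 13): e=[0,104,104] → █  [on edge]
    (8,6)@(17, 13): e=[108,-16,116] → ·
    (5,7)@(11, 15): e=[28,96,84] → █
    (8,7)@(17, 15): e=[136,-24,96] → ·
    (4,8)@(9, 17): e=[20,128,60] → █
    (7,9)@(15, 19): e=[156,0,52] → █  [on edge]
    (4,11)@(9, 23): e=[104,104,0] → █  [on edge]
  covered (28 px):
    · · · · · · · · · ·
    · · · · · · · · · ·
    · · · · · · · · · ·
    · · · · · · · · █ ·
    · · · · · · · █ █ ·
    · · · · · · █ █ · ·
    · · · · · █ █ █ · ·
    · · · · · █ █ █ · ·
    · · · · █ █ █ █ · ·
    · · · █ █ █ █ █ · ·
    · · █ █ █ █ █ · · ·
    · · · · █ █ █ · · ·

Final: [160,36,12]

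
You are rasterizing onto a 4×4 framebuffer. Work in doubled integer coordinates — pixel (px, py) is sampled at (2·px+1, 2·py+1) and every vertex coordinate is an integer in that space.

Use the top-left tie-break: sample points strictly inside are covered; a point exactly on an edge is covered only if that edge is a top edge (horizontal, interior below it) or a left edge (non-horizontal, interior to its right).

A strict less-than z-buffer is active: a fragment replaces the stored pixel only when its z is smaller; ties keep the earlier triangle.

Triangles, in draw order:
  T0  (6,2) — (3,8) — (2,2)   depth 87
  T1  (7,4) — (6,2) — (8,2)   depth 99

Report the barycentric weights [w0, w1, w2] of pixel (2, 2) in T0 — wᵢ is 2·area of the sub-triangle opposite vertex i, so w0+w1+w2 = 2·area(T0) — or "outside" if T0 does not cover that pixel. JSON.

T0:
  2·area = 24
  edge (6, 2)→(3, 8): d=(-3,6) right/bottom  bias=-1
  edge (3, 8)→(2, 2): d=(-1,-6) top-left  bias=+0
  edge (2, 2)→(6, 2): d=(4,0) top-left  bias=+0
    (1,1)@(3, 3): e=[15,5,4] → █
    (2,1)@(5, 3): e=[3,17,4] → █
    (3,1)@(7, 3): e=[-9,29,4] → ·
    (1,2)@(3, 5): e=[9,3,12] → █
    (2,2)@(5, 5): e=[-3,15,12] → ·
    (1,3)@(3, 7): e=[3,1,20] → █
    (2,3)@(5, 7): e=[-9,13,20] → ·
  covered (4 px):
    · · · ·
    · █ █ ·
    · █ · ·
    · █ · ·
T1:
  2·area = 4
  edge (7, 4)→(6, 2): d=(-1,-2) top-left  bias=+0
  edge (6, 2)→(8, 2): d=(2,0) top-left  bias=+0
  edge (8, 2)→(7, 4): d=(-1,2) right/bottom  bias=-1
    (3,1)@(7, 3): e=[1,2,1] → █
    (3,2)@(7, 5): e=[-1,6,-1] → ·
  covered (1 px):
    · · · ·
    · · · █
    · · · ·
    · · · ·

Answer: "outside"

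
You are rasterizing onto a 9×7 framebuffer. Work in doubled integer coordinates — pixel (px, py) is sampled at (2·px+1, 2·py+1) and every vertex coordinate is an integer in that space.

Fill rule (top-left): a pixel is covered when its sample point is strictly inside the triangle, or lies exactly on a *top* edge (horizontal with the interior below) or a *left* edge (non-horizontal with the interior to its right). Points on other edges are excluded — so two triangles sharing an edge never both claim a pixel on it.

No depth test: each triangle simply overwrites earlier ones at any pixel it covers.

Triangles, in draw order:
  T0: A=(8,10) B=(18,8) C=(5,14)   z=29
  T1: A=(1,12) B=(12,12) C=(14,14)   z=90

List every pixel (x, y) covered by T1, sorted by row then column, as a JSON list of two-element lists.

T0:
  2·area = 34
  edge (8, 10)→(18, 8): d=(10,-2) top-left  bias=+0
  edge (18, 8)→(5, 14): d=(-13,6) right/bottom  bias=-1
  edge (5, 14)→(8, 10): d=(3,-4) top-left  bias=+0
    (6,4)@(13, 9): e=[0,17,17] → #  [on edge]
    (7,4)@(15, 9): e=[4,5,25] → #
    (8,4)@(17, 9): e=[8,-7,33] → ·
    (1,5)@(3, 11): e=[0,51,-17] → ·  [on edge]
    (4,5)@(9, 11): e=[12,15,7] → #
    (5,5)@(11, 11): e=[16,3,15] → #
    (6,5)@(13, 11): e=[20,-9,23] → ·
    (7,5)@(15, 11): e=[24,-21,31] → ·
    (3,6)@(7, 13): e=[28,1,5] → #
    (4,6)@(9, 13): e=[32,-11,13] → ·
    (5,6)@(11, 13): e=[36,-23,21] → ·
  covered (5 px):
    · · · · · · · · ·
    · · · · · · · · ·
    · · · · · · · · ·
    · · · · · · · · ·
    · · · · · · # # ·
    · · · · # # · · ·
    · · · # · · · · ·
T1:
  2·area = 22
  edge (1, 12)→(12, 12): d=(11,0) top-left  bias=+0
  edge (12, 12)→(14, 14): d=(2,2) right/bottom  bias=-1
  edge (14, 14)→(1, 12): d=(-13,-2) top-left  bias=+0
    (0,0)@(1, 1): e=[-121,0,143] → ·  [on edge]
    (1,1)@(3, 3): e=[-99,0,121] → ·  [on edge]
    (2,2)@(5, 5): e=[-77,0,99] → ·  [on edge]
    (3,3)@(7, 7): e=[-55,0,77] → ·  [on edge]
    (4,4)@(9, 9): e=[-33,0,55] → ·  [on edge]
    (5,5)@(11, 11): e=[-11,0,33] → ·  [on edge]
    (4,6)@(9, 13): e=[11,8,3] → #
    (5,6)@(11, 13): e=[11,4,7] → #
    (6,6)@(13, 13): e=[11,0,11] → ·  [on edge]
  covered (2 px):
    · · · · · · · · ·
    · · · · · · · · ·
    · · · · · · · · ·
    · · · · · · · · ·
    · · · · · · · · ·
    · · · · · · · · ·
    · · · · # # · · ·

Result: [[4,6],[5,6]]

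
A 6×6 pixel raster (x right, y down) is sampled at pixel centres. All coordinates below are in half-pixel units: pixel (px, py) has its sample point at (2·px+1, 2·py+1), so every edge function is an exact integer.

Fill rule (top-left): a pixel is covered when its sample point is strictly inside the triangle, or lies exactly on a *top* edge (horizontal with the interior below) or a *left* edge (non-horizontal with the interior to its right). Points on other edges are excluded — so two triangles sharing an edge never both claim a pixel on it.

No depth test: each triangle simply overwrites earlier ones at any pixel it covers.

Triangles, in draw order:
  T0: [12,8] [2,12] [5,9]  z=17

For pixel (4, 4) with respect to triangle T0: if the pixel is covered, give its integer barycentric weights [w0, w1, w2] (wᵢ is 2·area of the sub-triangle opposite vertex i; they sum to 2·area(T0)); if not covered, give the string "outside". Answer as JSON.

T0:
  2·area = 18
  edge (12, 8)→(2, 12): d=(-10,4) right/bottom  bias=-1
  edge (2, 12)→(5, 9): d=(3,-3) top-left  bias=+0
  edge (5, 9)→(12, 8): d=(7,-1) top-left  bias=+0
    (5,1)@(11, 3): e=[54,0,-36] → ·  [on edge]
    (4,2)@(9, 5): e=[42,0,-24] → ·  [on edge]
    (3,3)@(7, 7): e=[30,0,-12] → ·  [on edge]
    (2,4)@(5, 9): e=[18,0,0] → #  [on edge]
    (3,4)@(7, 9): e=[10,6,2] → #
    (4,4)@(9, 9): e=[2,12,4] → #
    (5,4)@(11, 9): e=[-6,18,6] → ·
    (1,5)@(3, 11): e=[6,0,12] → #  [on edge]
    (2,5)@(5, 11): e=[-2,6,14] → ·
    (3,5)@(7, 11): e=[-10,12,16] → ·
    (4,5)@(9, 11): e=[-18,18,18] → ·
  covered (4 px):
    · · · · · ·
    · · · · · ·
    · · · · · ·
    · · · · · ·
    · · # # # ·
    · # · · · ·

Result: [12,4,2]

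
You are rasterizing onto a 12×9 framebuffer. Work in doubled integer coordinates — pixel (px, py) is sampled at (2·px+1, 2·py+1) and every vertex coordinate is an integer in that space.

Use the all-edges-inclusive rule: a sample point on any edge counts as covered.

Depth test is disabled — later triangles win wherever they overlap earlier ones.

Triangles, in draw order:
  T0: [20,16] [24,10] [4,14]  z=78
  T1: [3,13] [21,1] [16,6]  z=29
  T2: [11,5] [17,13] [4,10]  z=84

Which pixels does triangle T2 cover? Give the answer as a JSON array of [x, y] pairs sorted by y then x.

T0:
  2·area = 104  (B↔C swapped to make it positive)
  edge (20, 16)→(4, 14): d=(-16,-2) inclusive
  edge (4, 14)→(24, 10): d=(20,-4) inclusive
  edge (24, 10)→(20, 16): d=(-4,6) inclusive
    (9,5)@(19, 11): e=[78,0,26] → █  [on edge]
    (10,5)@(21, 11): e=[82,8,14] → █
    (11,5)@(23, 11): e=[86,16,2] → █
    (4,6)@(9, 13): e=[26,0,78] → █  [on edge]
    (5,6)@(11, 13): e=[30,8,66] → █
    (6,6)@(13, 13): e=[34,16,54] → █
    (7,6)@(15, 13): e=[38,24,42] → █
    (8,6)@(17, 13): e=[42,32,30] → █
    (11,6)@(23, 13): e=[54,56,-6] → ·
    (4,7)@(9, 15): e=[-6,40,70] → ·
    (5,7)@(11, 15): e=[-2,48,58] → ·
    (6,7)@(13, 15): e=[2,56,46] → █
  covered (14 px):
    · · · · · · · · · · · ·
    · · · · · · · · · · · ·
    · · · · · · · · · · · ·
    · · · · · · · · · · · ·
    · · · · · · · · · · · ·
    · · · · · · · · · █ █ █
    · · · · █ █ █ █ █ █ █ ·
    · · · · · · █ █ █ █ · ·
    · · · · · · · · · · · ·
T1:
  2·area = 30
  edge (3, 13)→(21, 1): d=(18,-12) inclusive
  edge (21, 1)→(16, 6): d=(-5,5) inclusive
  edge (16, 6)→(3, 13): d=(-13,7) inclusive
    (10,0)@(21, 1): e=[0,0,30] → █  [on edge]
    (11,0)@(23, 1): e=[24,-10,16] → ·
    (9,1)@(19, 3): e=[12,0,18] → █  [on edge]
    (10,1)@(21, 3): e=[36,-10,4] → ·
    (7,2)@(15, 5): e=[0,10,20] → █  [on edge]
    (8,2)@(17, 5): e=[24,0,6] → █  [on edge]
    (9,2)@(19, 5): e=[48,-10,-8] → ·
    (6,3)@(13, 7): e=[12,10,8] → █
    (7,3)@(15, 7): e=[36,0,-6] → ·  [on edge]
    (8,3)@(17, 7): e=[60,-10,-20] → ·
    (4,4)@(9, 9): e=[0,20,10] → █  [on edge]
    (5,4)@(11, 9): e=[24,10,-4] → ·
    (6,4)@(13, 9): e=[48,0,-18] → ·  [on edge]
    (5,5)@(11, 11): e=[60,0,-30] → ·  [on edge]
    (1,6)@(3, 13): e=[0,30,0] → █  [on edge]
    (4,6)@(9, 13): e=[72,0,-42] → ·  [on edge]
    (3,7)@(7, 15): e=[84,0,-54] → ·  [on edge]
    (2,8)@(5, 17): e=[96,0,-66] → ·  [on edge]
  covered (7 px):
    · · · · · · · · · · █ ·
    · · · · · · · · · █ · ·
    · · · · · · · █ █ · · ·
    · · · · · · █ · · · · ·
    · · · · █ · · · · · · ·
    · · · · · · · · · · · ·
    · █ · · · · · · · · · ·
    · · · · · · · · · · · ·
    · · · · · · · · · · · ·
T2:
  2·area = 86
  edge (11, 5)→(17, 13): d=(6,8) inclusive
  edge (17, 13)→(4, 10): d=(-13,-3) inclusive
  edge (4, 10)→(11, 5): d=(7,-5) inclusive
    (5,2)@(11, 5): e=[0,86,0] → █  [on edge]
    (6,2)@(13, 5): e=[-16,92,10] → ·
    (4,3)@(9, 7): e=[28,54,4] → █
    (6,3)@(13, 7): e=[-4,66,24] → ·
    (3,4)@(7, 9): e=[56,22,8] → █
    (6,4)@(13, 9): e=[8,40,38] → █
    (7,4)@(15, 9): e=[-8,46,48] → ·
    (3,5)@(7, 11): e=[68,-4,22] → ·
    (4,5)@(9, 11): e=[52,2,32] → █
    (7,5)@(15, 11): e=[4,20,62] → █
    (8,5)@(17, 11): e=[-12,26,72] → ·
    (4,6)@(9, 13): e=[64,-24,46] → ·
    (8,6)@(17, 13): e=[0,0,86] → █  [on edge]
  covered (12 px):
    · · · · · · · · · · · ·
    · · · · · · · · · · · ·
    · · · · · █ · · · · · ·
    · · · · █ █ · · · · · ·
    · · · █ █ █ █ · · · · ·
    · · · · █ █ █ █ · · · ·
    · · · · · · · · █ · · ·
    · · · · · · · · · · · ·
    · · · · · · · · · · · ·

Final: [[5,2],[4,3],[5,3],[3,4],[4,4],[5,4],[6,4],[4,5],[5,5],[6,5],[7,5],[8,6]]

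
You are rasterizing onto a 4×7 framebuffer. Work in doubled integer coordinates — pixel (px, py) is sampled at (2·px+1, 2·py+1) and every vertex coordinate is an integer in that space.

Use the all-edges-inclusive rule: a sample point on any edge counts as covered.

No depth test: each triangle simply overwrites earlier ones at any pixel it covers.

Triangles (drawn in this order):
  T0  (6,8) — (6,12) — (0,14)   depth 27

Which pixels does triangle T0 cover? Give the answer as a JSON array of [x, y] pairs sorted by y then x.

T0:
  2·area = 24
  edge (6, 8)→(6, 12): d=(0,4) inclusive
  edge (6, 12)→(0, 14): d=(-6,2) inclusive
  edge (0, 14)→(6, 8): d=(6,-6) inclusive
    (3,3)@(7, 7): e=[-4,28,0] → .  [on edge]
    (2,4)@(5, 9): e=[4,20,0] → X  [on edge]
    (3,4)@(7, 9): e=[-4,16,12] → .
    (1,5)@(3, 11): e=[12,12,0] → X  [on edge]
    (3,5)@(7, 11): e=[-4,4,24] → .
    (0,6)@(1, 13): e=[20,4,0] → X  [on edge]
    (1,6)@(3, 13): e=[12,0,12] → X  [on edge]
    (2,6)@(5, 13): e=[4,-4,24] → .
  covered (5 px):
    . . . .
    . . . .
    . . . .
    . . . .
    . . X .
    . X X .
    X X . .

Result: [[2,4],[1,5],[2,5],[0,6],[1,6]]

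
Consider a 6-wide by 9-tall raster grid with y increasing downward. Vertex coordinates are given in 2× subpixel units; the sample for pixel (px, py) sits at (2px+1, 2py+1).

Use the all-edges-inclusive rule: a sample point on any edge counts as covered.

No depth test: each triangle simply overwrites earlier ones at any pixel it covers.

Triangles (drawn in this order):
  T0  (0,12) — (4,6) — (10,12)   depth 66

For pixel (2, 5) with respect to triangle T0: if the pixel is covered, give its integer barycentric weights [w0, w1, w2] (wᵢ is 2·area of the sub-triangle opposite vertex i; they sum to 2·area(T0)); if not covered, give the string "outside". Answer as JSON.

T0:
  2·area = 60
  edge (0, 12)→(4, 6): d=(4,-6) inclusive
  edge (4, 6)→(10, 12): d=(6,6) inclusive
  edge (10, 12)→(0, 12): d=(-10,0) inclusive
    (0,1)@(1, 3): e=[-30,0,90] → .  [on edge]
    (1,2)@(3, 5): e=[-10,0,70] → .  [on edge]
    (2,3)@(5, 7): e=[10,0,50] → X  [on edge]
    (3,3)@(7, 7): e=[22,-12,50] → .
    (1,4)@(3, 9): e=[6,24,30] → X
    (3,4)@(7, 9): e=[30,0,30] → X  [on edge]
    (4,4)@(9, 9): e=[42,-12,30] → .
    (0,5)@(1, 11): e=[2,48,10] → X
    (4,5)@(9, 11): e=[50,0,10] → X  [on edge]
    (5,5)@(11, 11): e=[62,-12,10] → .
    (0,6)@(1, 13): e=[10,60,-10] → .
    (1,6)@(3, 13): e=[22,48,-10] → .
    (5,6)@(11, 13): e=[70,0,-10] → .  [on edge]
  covered (9 px):
    . . . . . .
    . . . . . .
    . . . . . .
    . . X . . .
    . X X X . .
    X X X X X .
    . . . . . .
    . . . . . .
    . . . . . .

Answer: [24,10,26]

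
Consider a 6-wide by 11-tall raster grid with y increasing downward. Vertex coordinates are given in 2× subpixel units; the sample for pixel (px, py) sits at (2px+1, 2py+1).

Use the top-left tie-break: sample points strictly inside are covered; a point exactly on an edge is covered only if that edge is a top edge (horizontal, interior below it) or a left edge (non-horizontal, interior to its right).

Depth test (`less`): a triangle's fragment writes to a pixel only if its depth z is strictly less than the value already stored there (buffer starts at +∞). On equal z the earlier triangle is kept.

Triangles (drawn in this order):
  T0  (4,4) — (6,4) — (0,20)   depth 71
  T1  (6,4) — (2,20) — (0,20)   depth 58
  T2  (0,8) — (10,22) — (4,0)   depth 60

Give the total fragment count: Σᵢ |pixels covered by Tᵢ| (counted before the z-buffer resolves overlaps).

T0:
  2·area = 32
  edge (4, 4)→(6, 4): d=(2,0) top-left  bias=+0
  edge (6, 4)→(0, 20): d=(-6,16) right/bottom  bias=-1
  edge (0, 20)→(4, 4): d=(4,-16) top-left  bias=+0
    (2,2)@(5, 5): e=[2,10,20] → █
    (3,2)@(7, 5): e=[2,-22,52] → ·
    (2,3)@(5, 7): e=[6,-2,28] → ·
    (1,4)@(3, 9): e=[10,18,4] → █
    (2,4)@(5, 9): e=[10,-14,36] → ·
    (1,5)@(3, 11): e=[14,6,12] → █
    (2,5)@(5, 11): e=[14,-26,44] → ·
    (1,6)@(3, 13): e=[18,-6,20] → ·
    (0,8)@(1, 17): e=[26,2,4] → █
    (1,8)@(3, 17): e=[26,-30,36] → ·
    (0,9)@(1, 19): e=[30,-10,12] → ·
  covered (4 px):
    · · · · · ·
    · · · · · ·
    · · █ · · ·
    · · · · · ·
    · █ · · · ·
    · █ · · · ·
    · · · · · ·
    · · · · · ·
    █ · · · · ·
    · · · · · ·
    · · · · · ·
T1:
  2·area = 32
  edge (6, 4)→(2, 20): d=(-4,16) right/bottom  bias=-1
  edge (2, 20)→(0, 20): d=(-2,0) right/bottom  bias=-1
  edge (0, 20)→(6, 4): d=(6,-16) top-left  bias=+0
    (2,3)@(5, 7): e=[4,26,2] → █
    (3,3)@(7, 7): e=[-28,26,34] → ·
    (2,4)@(5, 9): e=[-4,22,14] → ·
    (1,6)@(3, 13): e=[12,14,6] → █
    (2,6)@(5, 13): e=[-20,14,38] → ·
    (1,7)@(3, 15): e=[4,10,18] → █
    (2,7)@(5, 15): e=[-28,10,50] → ·
    (1,8)@(3, 17): e=[-4,6,30] → ·
    (0,9)@(1, 19): e=[20,2,10] → █
    (1,9)@(3, 19): e=[-12,2,42] → ·
    (0,10)@(1, 21): e=[12,-2,22] → ·
  covered (4 px):
    · · · · · ·
    · · · · · ·
    · · · · · ·
    · · █ · · ·
    · · · · · ·
    · · · · · ·
    · █ · · · ·
    · █ · · · ·
    · · · · · ·
    █ · · · · ·
    · · · · · ·
T2:
  2·area = 136  (B↔C swapped to make it positive)
  edge (0, 8)→(4, 0): d=(4,-8) top-left  bias=+0
  edge (4, 0)→(10, 22): d=(6,22) right/bottom  bias=-1
  edge (10, 22)→(0, 8): d=(-10,-14) top-left  bias=+0
    (1,1)@(3, 3): e=[4,40,92] → █
    (2,1)@(5, 3): e=[20,-4,120] → ·
    (1,2)@(3, 5): e=[12,52,72] → █
    (2,2)@(5, 5): e=[28,8,100] → █
    (3,2)@(7, 5): e=[44,-36,128] → ·
    (0,3)@(1, 7): e=[4,108,24] → █
    (3,3)@(7, 7): e=[52,-24,108] → ·
    (0,4)@(1, 9): e=[12,120,4] → █
    (3,4)@(7, 9): e=[60,-12,88] → ·
    (0,5)@(1, 11): e=[20,132,-16] → ·
    (1,5)@(3, 11): e=[36,88,12] → █
    (3,5)@(7, 11): e=[68,0,68] → ·  [on edge]
    (2,7)@(5, 15): e=[68,68,0] → █  [on edge]
  covered (17 px):
    · · · · · ·
    · █ · · · ·
    · █ █ · · ·
    █ █ █ · · ·
    █ █ █ · · ·
    · █ █ · · ·
    · · █ █ · ·
    · · █ █ · ·
    · · · █ · ·
    · · · · █ ·
    · · · · · ·

Answer: 25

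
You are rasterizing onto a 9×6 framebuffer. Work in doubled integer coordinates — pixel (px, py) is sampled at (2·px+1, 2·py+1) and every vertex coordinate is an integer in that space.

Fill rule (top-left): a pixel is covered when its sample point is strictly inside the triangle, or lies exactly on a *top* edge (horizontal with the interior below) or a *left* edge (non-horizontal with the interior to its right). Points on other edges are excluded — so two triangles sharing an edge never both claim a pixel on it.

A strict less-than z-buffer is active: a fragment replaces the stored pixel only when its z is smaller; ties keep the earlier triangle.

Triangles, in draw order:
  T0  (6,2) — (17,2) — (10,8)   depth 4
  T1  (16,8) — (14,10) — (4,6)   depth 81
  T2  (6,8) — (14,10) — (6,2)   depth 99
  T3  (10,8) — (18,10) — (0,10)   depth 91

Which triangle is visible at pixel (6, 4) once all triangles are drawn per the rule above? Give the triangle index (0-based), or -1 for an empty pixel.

T0:
  2·area = 66
  edge (6, 2)→(17, 2): d=(11,0) top-left  bias=+0
  edge (17, 2)→(10, 8): d=(-7,6) right/bottom  bias=-1
  edge (10, 8)→(6, 2): d=(-4,-6) top-left  bias=+0
    (3,1)@(7, 3): e=[11,53,2] → █
    (4,1)@(9, 3): e=[11,41,14] → █
    (5,1)@(11, 3): e=[11,29,26] → █
    (6,1)@(13, 3): e=[11,17,38] → █
    (7,1)@(15, 3): e=[11,5,50] → █
    (8,1)@(17, 3): e=[11,-7,62] → ·
    (3,2)@(7, 5): e=[33,39,-6] → ·
    (4,2)@(9, 5): e=[33,27,6] → █
    (7,2)@(15, 5): e=[33,-9,42] → ·
    (4,3)@(9, 7): e=[55,13,-2] → ·
    (5,3)@(11, 7): e=[55,1,10] → █
    (6,3)@(13, 7): e=[55,-11,22] → ·
  covered (9 px):
    · · · · · · · · ·
    · · · █ █ █ █ █ ·
    · · · · █ █ █ · ·
    · · · · · █ · · ·
    · · · · · · · · ·
    · · · · · · · · ·
T1:
  2·area = 28
  edge (16, 8)→(14, 10): d=(-2,2) right/bottom  bias=-1
  edge (14, 10)→(4, 6): d=(-10,-4) top-left  bias=+0
  edge (4, 6)→(16, 8): d=(12,2) right/bottom  bias=-1
    (3,3)@(7, 7): e=[20,2,6] → █
    (4,3)@(9, 7): e=[16,10,2] → █
    (5,3)@(11, 7): e=[12,18,-2] → ·
    (8,3)@(17, 7): e=[0,42,-14] → ·  [on edge]
    (3,4)@(7, 9): e=[16,-18,30] → ·
    (4,4)@(9, 9): e=[12,-10,26] → ·
    (6,4)@(13, 9): e=[4,6,18] → █
    (7,4)@(15, 9): e=[0,14,14] → ·  [on edge]
    (6,5)@(13, 11): e=[0,-14,42] → ·  [on edge]
  covered (3 px):
    · · · · · · · · ·
    · · · · · · · · ·
    · · · · · · · · ·
    · · · █ █ · · · ·
    · · · · · · █ · ·
    · · · · · · · · ·
T2:
  2·area = 48  (B↔C swapped to make it positive)
  edge (6, 8)→(6, 2): d=(0,-6) top-left  bias=+0
  edge (6, 2)→(14, 10): d=(8,8) right/bottom  bias=-1
  edge (14, 10)→(6, 8): d=(-8,-2) top-left  bias=+0
    (2,0)@(5, 1): e=[-6,0,54] → ·  [on edge]
    (3,1)@(7, 3): e=[6,0,42] → ·  [on edge]
    (3,2)@(7, 5): e=[6,16,26] → █
    (4,2)@(9, 5): e=[18,0,30] → ·  [on edge]
    (3,3)@(7, 7): e=[6,32,10] → █
    (4,3)@(9, 7): e=[18,16,14] → █
    (5,3)@(11, 7): e=[30,0,18] → ·  [on edge]
    (3,4)@(7, 9): e=[6,48,-6] → ·
    (4,4)@(9, 9): e=[18,32,-2] → ·
    (5,4)@(11, 9): e=[30,16,2] → █
    (6,4)@(13, 9): e=[42,0,6] → ·  [on edge]
    (5,5)@(11, 11): e=[30,32,-14] → ·
    (7,5)@(15, 11): e=[54,0,-6] → ·  [on edge]
  covered (4 px):
    · · · · · · · · ·
    · · · · · · · · ·
    · · · █ · · · · ·
    · · · █ █ · · · ·
    · · · · · █ · · ·
    · · · · · · · · ·
T3:
  2·area = 36
  edge (10, 8)→(18, 10): d=(8,2) right/bottom  bias=-1
  edge (18, 10)→(0, 10): d=(-18,0) right/bottom  bias=-1
  edge (0, 10)→(10, 8): d=(10,-2) top-left  bias=+0
    (7,3)@(15, 7): e=[-18,54,0] → ·  [on edge]
    (2,4)@(5, 9): e=[18,18,0] → █  [on edge]
    (3,4)@(7, 9): e=[14,18,4] → █
    (4,4)@(9, 9): e=[10,18,8] → █
    (5,4)@(11, 9): e=[6,18,12] → █
    (6,4)@(13, 9): e=[2,18,16] → █
    (7,4)@(15, 9): e=[-2,18,20] → ·
    (2,5)@(5, 11): e=[34,-18,20] → ·
    (3,5)@(7, 11): e=[30,-18,24] → ·
    (4,5)@(9, 11): e=[26,-18,28] → ·
    (5,5)@(11, 11): e=[22,-18,32] → ·
    (6,5)@(13, 11): e=[18,-18,36] → ·
  covered (5 px):
    · · · · · · · · ·
    · · · · · · · · ·
    · · · · · · · · ·
    · · · · · · · · ·
    · · █ █ █ █ █ · ·
    · · · · · · · · ·

Z-buffer (winner per pixel, '.' = empty):
  . . . . . . . . .
  . . . 0 0 0 0 0 .
  . . . 2 0 0 0 . .
  . . . 1 1 0 . . .
  . . 3 3 3 3 1 . .
  . . . . . . . . .

Answer: 1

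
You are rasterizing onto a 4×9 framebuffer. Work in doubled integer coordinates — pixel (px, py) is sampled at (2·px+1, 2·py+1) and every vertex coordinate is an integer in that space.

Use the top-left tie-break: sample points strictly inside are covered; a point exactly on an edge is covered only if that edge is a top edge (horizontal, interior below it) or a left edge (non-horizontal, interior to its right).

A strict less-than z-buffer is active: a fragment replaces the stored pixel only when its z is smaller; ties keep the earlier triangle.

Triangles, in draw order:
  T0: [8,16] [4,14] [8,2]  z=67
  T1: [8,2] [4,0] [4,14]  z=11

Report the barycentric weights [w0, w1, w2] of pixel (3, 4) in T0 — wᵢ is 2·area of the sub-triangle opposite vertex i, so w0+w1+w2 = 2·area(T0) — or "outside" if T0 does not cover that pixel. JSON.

T0:
  2·area = 56
  edge (8, 16)→(4, 14): d=(-4,-2) top-left  bias=+0
  edge (4, 14)→(8, 2): d=(4,-12) top-left  bias=+0
  edge (8, 2)→(8, 16): d=(0,14) right/bottom  bias=-1
    (3,2)@(7, 5): e=[42,0,14] → X  [on edge]
    (3,3)@(7, 7): e=[34,8,14] → X
    (3,4)@(7, 9): e=[26,16,14] → X
    (2,5)@(5, 11): e=[14,0,42] → X  [on edge]
    (2,6)@(5, 13): e=[6,8,42] → X
    (2,7)@(5, 15): e=[-2,16,42] → .
    (3,7)@(7, 15): e=[2,40,14] → X
    (1,8)@(3, 17): e=[-14,0,70] → .  [on edge]
    (3,8)@(7, 17): e=[-6,48,14] → .
  covered (8 px):
    . . . .
    . . . .
    . . . X
    . . . X
    . . . X
    . . X X
    . . X X
    . . . X
    . . . .
T1:
  2·area = 56  (B↔C swapped to make it positive)
  edge (8, 2)→(4, 14): d=(-4,12) right/bottom  bias=-1
  edge (4, 14)→(4, 0): d=(0,-14) top-left  bias=+0
  edge (4, 0)→(8, 2): d=(4,2) right/bottom  bias=-1
    (2,0)@(5, 1): e=[40,14,2] → X
    (3,0)@(7, 1): e=[16,42,-2] → .
    (2,1)@(5, 3): e=[32,14,10] → X
    (3,1)@(7, 3): e=[8,42,6] → X
    (2,2)@(5, 5): e=[24,14,18] → X
    (3,2)@(7, 5): e=[0,42,14] → .  [on edge]
    (2,3)@(5, 7): e=[16,14,26] → X
    (3,3)@(7, 7): e=[-8,42,22] → .
    (2,4)@(5, 9): e=[8,14,34] → X
    (3,4)@(7, 9): e=[-16,42,30] → .
    (2,5)@(5, 11): e=[0,14,42] → .  [on edge]
    (1,8)@(3, 17): e=[0,-14,70] → .  [on edge]
  covered (6 px):
    . . X .
    . . X X
    . . X .
    . . X .
    . . X .
    . . . .
    . . . .
    . . . .
    . . . .

Final: [16,14,26]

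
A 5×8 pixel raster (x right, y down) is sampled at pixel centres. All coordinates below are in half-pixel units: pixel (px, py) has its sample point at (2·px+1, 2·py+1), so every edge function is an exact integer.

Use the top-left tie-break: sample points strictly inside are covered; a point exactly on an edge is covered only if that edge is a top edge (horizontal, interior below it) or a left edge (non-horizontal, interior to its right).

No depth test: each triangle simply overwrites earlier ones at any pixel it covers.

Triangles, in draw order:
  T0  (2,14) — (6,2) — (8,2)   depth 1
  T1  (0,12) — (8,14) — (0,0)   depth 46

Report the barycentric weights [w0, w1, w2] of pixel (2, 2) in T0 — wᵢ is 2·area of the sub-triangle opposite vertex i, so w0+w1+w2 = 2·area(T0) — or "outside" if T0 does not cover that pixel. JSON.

T0:
  2·area = 24
  edge (2, 14)→(6, 2): d=(4,-12) top-left  bias=+0
  edge (6, 2)→(8, 2): d=(2,0) top-left  bias=+0
  edge (8, 2)→(2, 14): d=(-6,12) right/bottom  bias=-1
    (3,1)@(7, 3): e=[16,2,6] → X
    (4,1)@(9, 3): e=[40,2,-18] → .
    (2,2)@(5, 5): e=[0,6,18] → X  [on edge]
    (3,2)@(7, 5): e=[24,6,-6] → .
    (2,3)@(5, 7): e=[8,10,6] → X
    (3,3)@(7, 7): e=[32,10,-18] → .
    (2,4)@(5, 9): e=[16,14,-6] → .
    (1,5)@(3, 11): e=[0,18,6] → X  [on edge]
    (2,5)@(5, 11): e=[24,18,-18] → .
    (1,6)@(3, 13): e=[8,22,-6] → .
  covered (4 px):
    . . . . .
    . . . X .
    . . X . .
    . . X . .
    . . . . .
    . X . . .
    . . . . .
    . . . . .
T1:
  2·area = 96  (B↔C swapped to make it positive)
  edge (0, 12)→(0, 0): d=(0,-12) top-left  bias=+0
  edge (0, 0)→(8, 14): d=(8,14) right/bottom  bias=-1
  edge (8, 14)→(0, 12): d=(-8,-2) top-left  bias=+0
    (0,1)@(1, 3): e=[12,10,74] → X
    (1,1)@(3, 3): e=[36,-18,78] → .
    (0,2)@(1, 5): e=[12,26,58] → X
    (1,2)@(3, 5): e=[36,-2,62] → .
    (0,3)@(1, 7): e=[12,42,42] → X
    (1,3)@(3, 7): e=[36,14,46] → X
    (2,3)@(5, 7): e=[60,-14,50] → .
    (0,4)@(1, 9): e=[12,58,26] → X
    (2,4)@(5, 9): e=[60,2,34] → X
    (3,4)@(7, 9): e=[84,-26,38] → .
    (0,5)@(1, 11): e=[12,74,10] → X
    (3,5)@(7, 11): e=[84,-10,22] → .
  covered (12 px):
    . . . . .
    X . . . .
    X . . . .
    X X . . .
    X X X . .
    X X X . .
    . . X X .
    . . . . .

Final: [6,18,0]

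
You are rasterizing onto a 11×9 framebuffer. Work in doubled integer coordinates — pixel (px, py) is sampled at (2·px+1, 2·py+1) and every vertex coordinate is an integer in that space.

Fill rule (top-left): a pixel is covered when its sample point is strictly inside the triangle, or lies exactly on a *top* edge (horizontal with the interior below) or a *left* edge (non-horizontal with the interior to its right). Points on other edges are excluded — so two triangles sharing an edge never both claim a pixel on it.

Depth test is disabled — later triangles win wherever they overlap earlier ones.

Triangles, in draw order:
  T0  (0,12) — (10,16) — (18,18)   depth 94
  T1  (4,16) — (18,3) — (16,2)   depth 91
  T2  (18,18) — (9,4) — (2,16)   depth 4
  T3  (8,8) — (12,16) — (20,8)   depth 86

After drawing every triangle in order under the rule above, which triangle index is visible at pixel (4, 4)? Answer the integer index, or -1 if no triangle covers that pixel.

T0:
  2·area = 12  (B↔C swapped to make it positive)
  edge (0, 12)→(18, 18): d=(18,6) right/bottom  bias=-1
  edge (18, 18)→(10, 16): d=(-8,-2) top-left  bias=+0
  edge (10, 16)→(0, 12): d=(-10,-4) top-left  bias=+0
    (1,6)@(3, 13): e=[0,10,2] → ·  [on edge]
    (4,7)@(9, 15): e=[0,6,6] → ·  [on edge]
    (7,8)@(15, 17): e=[0,2,10] → ·  [on edge]
  covered (0 px):
    · · · · · · · · · · ·
    · · · · · · · · · · ·
    · · · · · · · · · · ·
    · · · · · · · · · · ·
    · · · · · · · · · · ·
    · · · · · · · · · · ·
    · · · · · · · · · · ·
    · · · · · · · · · · ·
    · · · · · · · · · · ·
T1:
  2·area = 40  (B↔C swapped to make it positive)
  edge (4, 16)→(16, 2): d=(12,-14) top-left  bias=+0
  edge (16, 2)→(18, 3): d=(2,1) right/bottom  bias=-1
  edge (18, 3)→(4, 16): d=(-14,13) right/bottom  bias=-1
    (8,1)@(17, 3): e=[26,1,13] → █
    (9,1)@(19, 3): e=[54,-1,-13] → ·
    (7,2)@(15, 5): e=[22,7,11] → █
    (8,2)@(17, 5): e=[50,5,-15] → ·
    (6,3)@(13, 7): e=[18,13,9] → █
    (7,3)@(15, 7): e=[46,11,-17] → ·
    (5,4)@(11, 9): e=[14,19,7] → █
    (6,4)@(13, 9): e=[42,17,-19] → ·
    (4,5)@(9, 11): e=[10,25,5] → █
    (5,5)@(11, 11): e=[38,23,-21] → ·
    (3,6)@(7, 13): e=[6,31,3] → █
    (4,6)@(9, 13): e=[34,29,-23] → ·
  covered (7 px):
    · · · · · · · · · · ·
    · · · · · · · · █ · ·
    · · · · · · · █ · · ·
    · · · · · · █ · · · ·
    · · · · · █ · · · · ·
    · · · · █ · · · · · ·
    · · · █ · · · · · · ·
    · · █ · · · · · · · ·
    · · · · · · · · · · ·
T2:
  2·area = 206  (B↔C swapped to make it positive)
  edge (18, 18)→(2, 16): d=(-16,-2) top-left  bias=+0
  edge (2, 16)→(9, 4): d=(7,-12) top-left  bias=+0
  edge (9, 4)→(18, 18): d=(9,14) right/bottom  bias=-1
    (4,2)@(9, 5): e=[190,7,9] → █
    (5,2)@(11, 5): e=[194,31,-19] → ·
    (4,3)@(9, 7): e=[158,21,27] → █
    (5,3)@(11, 7): e=[162,45,-1] → ·
    (3,4)@(7, 9): e=[122,11,73] → █
    (5,4)@(11, 9): e=[130,59,17] → █
    (6,4)@(13, 9): e=[134,83,-11] → ·
    (2,5)@(5, 11): e=[86,1,119] → █
    (6,5)@(13, 11): e=[102,97,7] → █
    (7,5)@(15, 11): e=[106,121,-21] → ·
    (2,6)@(5, 13): e=[54,15,137] → █
    (7,6)@(15, 13): e=[74,135,-3] → ·
  covered (26 px):
    · · · · · · · · · · ·
    · · · · · · · · · · ·
    · · · · █ · · · · · ·
    · · · · █ · · · · · ·
    · · · █ █ █ · · · · ·
    · · █ █ █ █ █ · · · ·
    · · █ █ █ █ █ · · · ·
    · █ █ █ █ █ █ █ · · ·
    · · · · · █ █ █ █ · ·
T3:
  2·area = 96  (B↔C swapped to make it positive)
  edge (8, 8)→(20, 8): d=(12,0) top-left  bias=+0
  edge (20, 8)→(12, 16): d=(-8,8) right/bottom  bias=-1
  edge (12, 16)→(8, 8): d=(-4,-8) top-left  bias=+0
    (10,3)@(21, 7): e=[-12,0,108] → ·  [on edge]
    (4,4)@(9, 9): e=[12,80,4] → █
    (5,4)@(11, 9): e=[12,64,20] → █
    (6,4)@(13, 9): e=[12,48,36] → █
    (7,4)@(15, 9): e=[12,32,52] → █
    (8,4)@(17, 9): e=[12,16,68] → █
    (9,4)@(19, 9): e=[12,0,84] → ·  [on edge]
    (4,5)@(9, 11): e=[36,64,-4] → ·
    (5,5)@(11, 11): e=[36,48,12] → █
    (8,5)@(17, 11): e=[36,0,60] → ·  [on edge]
    (5,6)@(11, 13): e=[60,32,4] → █
    (7,6)@(15, 13): e=[60,0,36] → ·  [on edge]
    (6,7)@(13, 15): e=[84,0,12] → ·  [on edge]
    (5,8)@(11, 17): e=[108,0,-12] → ·  [on edge]
  covered (10 px):
    · · · · · · · · · · ·
    · · · · · · · · · · ·
    · · · · · · · · · · ·
    · · · · · · · · · · ·
    · · · · █ █ █ █ █ · ·
    · · · · · █ █ █ · · ·
    · · · · · █ █ · · · ·
    · · · · · · · · · · ·
    · · · · · · · · · · ·

Z-buffer (winner per pixel, '.' = empty):
  . . . . . . . . . . .
  . . . . . . . . 1 . .
  . . . . 2 . . 1 . . .
  . . . . 2 . 1 . . . .
  . . . 2 3 3 3 3 3 . .
  . . 2 2 2 3 3 3 . . .
  . . 2 2 2 3 3 . . . .
  . 2 2 2 2 2 2 2 . . .
  . . . . . 2 2 2 2 . .

Result: 3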